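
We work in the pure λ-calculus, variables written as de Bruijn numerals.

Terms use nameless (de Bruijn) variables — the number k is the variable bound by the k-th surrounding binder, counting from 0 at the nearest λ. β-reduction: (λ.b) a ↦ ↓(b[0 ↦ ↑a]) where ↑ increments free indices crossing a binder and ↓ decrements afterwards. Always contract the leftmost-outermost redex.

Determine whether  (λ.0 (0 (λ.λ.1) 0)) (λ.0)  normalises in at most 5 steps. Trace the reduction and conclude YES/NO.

  start: (λ.0 (0 (λ.λ.1) 0)) (λ.0)
  [1] (λ.0) ((λ.0) (λ.λ.1) (λ.0))
  [2] (λ.0) (λ.λ.1) (λ.0)
  [3] (λ.λ.1) (λ.0)
  [4] λ.λ.0

Answer: YES — reaches normal form λ.λ.0 in 4 ≤ 5 steps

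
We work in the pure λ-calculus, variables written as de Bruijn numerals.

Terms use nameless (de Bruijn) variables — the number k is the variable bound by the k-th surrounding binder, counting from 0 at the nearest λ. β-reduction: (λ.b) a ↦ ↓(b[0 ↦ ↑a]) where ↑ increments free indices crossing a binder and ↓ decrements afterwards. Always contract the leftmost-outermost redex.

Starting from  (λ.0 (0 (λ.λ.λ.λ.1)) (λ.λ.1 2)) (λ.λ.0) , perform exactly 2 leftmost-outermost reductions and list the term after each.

Answer: after 2 steps: (λ.0) (λ.λ.1 (λ.λ.0))

Derivation:
  start: (λ.0 (0 (λ.λ.λ.λ.1)) (λ.λ.1 2)) (λ.λ.0)
  step 1: (λ.λ.0) ((λ.λ.0) (λ.λ.λ.λ.1)) (λ.λ.1 (λ.λ.0))
  step 2: (λ.0) (λ.λ.1 (λ.λ.0))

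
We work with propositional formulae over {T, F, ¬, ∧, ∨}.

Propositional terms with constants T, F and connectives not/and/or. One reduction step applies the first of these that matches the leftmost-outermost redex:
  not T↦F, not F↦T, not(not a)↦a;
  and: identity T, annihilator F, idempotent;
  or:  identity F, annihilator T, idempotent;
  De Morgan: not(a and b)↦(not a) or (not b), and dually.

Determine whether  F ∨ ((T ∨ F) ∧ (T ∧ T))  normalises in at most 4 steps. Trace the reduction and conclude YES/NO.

Answer: YES — reaches normal form T in 4 ≤ 4 steps

Working:
  start: F ∨ ((T ∨ F) ∧ (T ∧ T))
  [1] (T ∨ F) ∧ (T ∧ T)
  [2] T ∧ (T ∧ T)
  [3] T ∧ T
  [4] T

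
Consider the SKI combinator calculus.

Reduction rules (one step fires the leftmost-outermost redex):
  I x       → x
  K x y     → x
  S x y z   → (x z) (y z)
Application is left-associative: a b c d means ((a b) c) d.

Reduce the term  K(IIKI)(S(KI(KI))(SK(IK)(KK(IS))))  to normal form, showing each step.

  start: K(IIKI)(S(KI(KI))(SK(IK)(KK(IS))))
  →1  IIKI
  →2  IKI
  →3  KI

Answer: normal form = KI  (in 3 steps)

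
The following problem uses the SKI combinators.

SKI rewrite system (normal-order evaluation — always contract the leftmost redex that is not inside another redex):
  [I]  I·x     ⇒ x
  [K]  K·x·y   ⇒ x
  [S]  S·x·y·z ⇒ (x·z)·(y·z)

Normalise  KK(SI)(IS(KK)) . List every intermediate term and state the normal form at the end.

  start: KK(SI)(IS(KK))
  →1  K(IS(KK))
  →2  K(S(KK))

Answer: normal form = K(S(KK))  (in 2 steps)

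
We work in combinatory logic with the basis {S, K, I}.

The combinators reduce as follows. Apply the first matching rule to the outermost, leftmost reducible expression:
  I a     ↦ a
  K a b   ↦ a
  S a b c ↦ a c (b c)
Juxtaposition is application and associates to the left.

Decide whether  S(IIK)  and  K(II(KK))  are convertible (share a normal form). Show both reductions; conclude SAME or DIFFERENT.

Term A:
  start: S(IIK)
  →1  S(IK)
  →2  SK

Term B:
  start: K(II(KK))
  →1  K(I(KK))
  →2  K(KK)

Answer: DIFFERENT — A ⇓ SK, B ⇓ K(KK)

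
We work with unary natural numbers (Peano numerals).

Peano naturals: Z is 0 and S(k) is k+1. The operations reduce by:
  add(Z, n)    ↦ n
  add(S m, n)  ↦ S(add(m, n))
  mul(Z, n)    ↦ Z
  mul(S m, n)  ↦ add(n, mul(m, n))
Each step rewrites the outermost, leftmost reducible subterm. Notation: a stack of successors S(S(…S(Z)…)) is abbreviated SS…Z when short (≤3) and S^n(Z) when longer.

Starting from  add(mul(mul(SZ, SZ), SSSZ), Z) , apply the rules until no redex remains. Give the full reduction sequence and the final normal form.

Answer: normal form = SSSZ  (in 14 steps)

Working:
  start: add(mul(mul(SZ, SZ), SSSZ), Z)
  [1] add(mul(add(SZ, mul(Z, SZ)), SSSZ), Z)
  [2] add(mul(S(add(Z, mul(Z, SZ))), SSSZ), Z)
  [3] add(add(SSSZ, mul(add(Z, mul(Z, SZ)), SSSZ)), Z)
  [4] add(S(add(SSZ, mul(add(Z, mul(Z, SZ)), SSSZ))), Z)
  [5] S(add(add(SSZ, mul(add(Z, mul(Z, SZ)), SSSZ)), Z))
  [6] S(add(S(add(SZ, mul(add(Z, mul(Z, SZ)), SSSZ))), Z))
  [7] S(S(add(add(SZ, mul(add(Z, mul(Z, SZ)), SSSZ)), Z)))
  [8] S(S(add(S(add(Z, mul(add(Z, mul(Z, SZ)), SSSZ))), Z)))
  [9] S(S(S(add(add(Z, mul(add(Z, mul(Z, SZ)), SSSZ)), Z))))
  [10] S(S(S(add(mul(add(Z, mul(Z, SZ)), SSSZ), Z))))
  [11] S(S(S(add(mul(mul(Z, SZ), SSSZ), Z))))
  [12] S(S(S(add(mul(Z, SSSZ), Z))))
  [13] S(S(S(add(Z, Z))))
  [14] SSSZ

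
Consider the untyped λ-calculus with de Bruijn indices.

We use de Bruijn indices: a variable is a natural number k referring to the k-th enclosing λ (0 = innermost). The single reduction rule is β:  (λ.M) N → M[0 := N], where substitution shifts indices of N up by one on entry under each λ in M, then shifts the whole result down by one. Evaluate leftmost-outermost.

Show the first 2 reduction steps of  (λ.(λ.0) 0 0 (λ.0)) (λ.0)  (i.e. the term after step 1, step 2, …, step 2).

Answer: after 2 steps: (λ.0) (λ.0) (λ.0)

Working:
  start: (λ.(λ.0) 0 0 (λ.0)) (λ.0)
  [1] (λ.0) (λ.0) (λ.0) (λ.0)
  [2] (λ.0) (λ.0) (λ.0)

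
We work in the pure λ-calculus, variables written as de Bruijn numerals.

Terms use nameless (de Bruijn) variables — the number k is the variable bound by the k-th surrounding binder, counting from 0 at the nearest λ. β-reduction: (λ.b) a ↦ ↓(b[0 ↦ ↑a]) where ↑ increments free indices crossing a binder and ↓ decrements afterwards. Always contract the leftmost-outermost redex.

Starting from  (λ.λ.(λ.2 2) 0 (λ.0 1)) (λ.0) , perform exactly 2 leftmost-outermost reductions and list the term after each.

Answer: after 2 steps: λ.(λ.0) (λ.0) (λ.0 1)

Derivation:
  start: (λ.λ.(λ.2 2) 0 (λ.0 1)) (λ.0)
  →1  λ.(λ.(λ.0) (λ.0)) 0 (λ.0 1)
  →2  λ.(λ.0) (λ.0) (λ.0 1)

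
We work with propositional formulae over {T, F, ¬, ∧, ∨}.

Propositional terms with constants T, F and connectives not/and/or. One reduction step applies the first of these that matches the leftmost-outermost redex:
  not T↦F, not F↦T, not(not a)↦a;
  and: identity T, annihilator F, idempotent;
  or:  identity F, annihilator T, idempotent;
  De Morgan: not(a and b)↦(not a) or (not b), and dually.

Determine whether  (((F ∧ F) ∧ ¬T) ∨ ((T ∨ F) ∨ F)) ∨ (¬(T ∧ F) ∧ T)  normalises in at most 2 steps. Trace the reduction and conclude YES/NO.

  start: (((F ∧ F) ∧ ¬T) ∨ ((T ∨ F) ∨ F)) ∨ (¬(T ∧ F) ∧ T)
  →1  ((F ∧ ¬T) ∨ ((T ∨ F) ∨ F)) ∨ (¬(T ∧ F) ∧ T)
  →2  (F ∨ ((T ∨ F) ∨ F)) ∨ (¬(T ∧ F) ∧ T)

Answer: NO — after 2 steps the term is (F ∨ ((T ∨ F) ∨ F)) ∨ (¬(T ∧ F) ∧ T), not yet normal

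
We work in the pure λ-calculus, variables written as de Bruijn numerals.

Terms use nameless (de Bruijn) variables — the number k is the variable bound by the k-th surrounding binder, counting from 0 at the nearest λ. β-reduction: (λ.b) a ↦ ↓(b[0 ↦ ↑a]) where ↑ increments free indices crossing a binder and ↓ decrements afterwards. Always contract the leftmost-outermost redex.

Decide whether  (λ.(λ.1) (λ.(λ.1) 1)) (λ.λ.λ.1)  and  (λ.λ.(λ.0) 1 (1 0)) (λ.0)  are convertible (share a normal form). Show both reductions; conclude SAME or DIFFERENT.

Term A:
  start: (λ.(λ.1) (λ.(λ.1) 1)) (λ.λ.λ.1)
  step 1: (λ.λ.λ.λ.1) (λ.(λ.1) (λ.λ.λ.1))
  step 2: λ.λ.λ.1

Term B:
  start: (λ.λ.(λ.0) 1 (1 0)) (λ.0)
  step 1: λ.(λ.0) (λ.0) ((λ.0) 0)
  step 2: λ.(λ.0) ((λ.0) 0)
  step 3: λ.(λ.0) 0
  step 4: λ.0

Answer: DIFFERENT — A ⇓ λ.λ.λ.1, B ⇓ λ.0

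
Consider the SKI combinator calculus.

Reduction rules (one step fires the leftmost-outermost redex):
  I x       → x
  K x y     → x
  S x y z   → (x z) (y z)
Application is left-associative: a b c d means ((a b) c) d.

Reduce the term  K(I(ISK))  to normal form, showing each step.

Answer: normal form = K(SK)  (in 2 steps)

Working:
  start: K(I(ISK))
  →1  K(ISK)
  →2  K(SK)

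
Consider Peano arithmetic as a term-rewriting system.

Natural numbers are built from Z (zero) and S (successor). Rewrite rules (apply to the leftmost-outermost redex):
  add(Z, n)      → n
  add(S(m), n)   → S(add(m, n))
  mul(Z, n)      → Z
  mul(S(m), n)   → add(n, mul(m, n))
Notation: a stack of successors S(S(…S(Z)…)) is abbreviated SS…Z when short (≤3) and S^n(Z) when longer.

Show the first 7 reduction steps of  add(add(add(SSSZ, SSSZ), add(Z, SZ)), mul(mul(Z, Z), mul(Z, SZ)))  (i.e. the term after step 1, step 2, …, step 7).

Answer: after 7 steps: S(S(add(add(S(add(Z, SSSZ)), add(Z, SZ)), mul(mul(Z, Z), mul(Z, SZ)))))

Working:
  start: add(add(add(SSSZ, SSSZ), add(Z, SZ)), mul(mul(Z, Z), mul(Z, SZ)))
  →1  add(add(S(add(SSZ, SSSZ)), add(Z, SZ)), mul(mul(Z, Z), mul(Z, SZ)))
  →2  add(S(add(add(SSZ, SSSZ), add(Z, SZ))), mul(mul(Z, Z), mul(Z, SZ)))
  →3  S(add(add(add(SSZ, SSSZ), add(Z, SZ)), mul(mul(Z, Z), mul(Z, SZ))))
  →4  S(add(add(S(add(SZ, SSSZ)), add(Z, SZ)), mul(mul(Z, Z), mul(Z, SZ))))
  →5  S(add(S(add(add(SZ, SSSZ), add(Z, SZ))), mul(mul(Z, Z), mul(Z, SZ))))
  →6  S(S(add(add(add(SZ, SSSZ), add(Z, SZ)), mul(mul(Z, Z), mul(Z, SZ)))))
  →7  S(S(add(add(S(add(Z, SSSZ)), add(Z, SZ)), mul(mul(Z, Z), mul(Z, SZ)))))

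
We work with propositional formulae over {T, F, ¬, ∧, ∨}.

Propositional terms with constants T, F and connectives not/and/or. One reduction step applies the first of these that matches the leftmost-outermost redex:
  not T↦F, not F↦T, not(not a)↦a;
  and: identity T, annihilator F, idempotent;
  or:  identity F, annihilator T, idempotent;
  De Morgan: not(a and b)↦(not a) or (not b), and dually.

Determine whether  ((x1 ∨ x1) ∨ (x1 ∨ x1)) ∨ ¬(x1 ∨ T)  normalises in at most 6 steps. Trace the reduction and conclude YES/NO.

Answer: YES — reaches normal form x1 in 6 ≤ 6 steps

Working:
  start: ((x1 ∨ x1) ∨ (x1 ∨ x1)) ∨ ¬(x1 ∨ T)
  →1  (x1 ∨ x1) ∨ ¬(x1 ∨ T)
  →2  x1 ∨ ¬(x1 ∨ T)
  →3  x1 ∨ (¬x1 ∧ ¬T)
  →4  x1 ∨ (¬x1 ∧ F)
  →5  x1 ∨ F
  →6  x1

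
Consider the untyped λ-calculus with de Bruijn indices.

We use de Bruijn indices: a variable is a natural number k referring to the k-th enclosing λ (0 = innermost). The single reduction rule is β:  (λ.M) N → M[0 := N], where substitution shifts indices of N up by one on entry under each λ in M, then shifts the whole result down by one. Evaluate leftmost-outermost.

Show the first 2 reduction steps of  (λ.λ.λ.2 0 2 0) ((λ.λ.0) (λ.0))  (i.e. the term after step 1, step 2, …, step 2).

Answer: after 2 steps: λ.λ.(λ.0) 0 ((λ.λ.0) (λ.0)) 0

Derivation:
  start: (λ.λ.λ.2 0 2 0) ((λ.λ.0) (λ.0))
  →1  λ.λ.(λ.λ.0) (λ.0) 0 ((λ.λ.0) (λ.0)) 0
  →2  λ.λ.(λ.0) 0 ((λ.λ.0) (λ.0)) 0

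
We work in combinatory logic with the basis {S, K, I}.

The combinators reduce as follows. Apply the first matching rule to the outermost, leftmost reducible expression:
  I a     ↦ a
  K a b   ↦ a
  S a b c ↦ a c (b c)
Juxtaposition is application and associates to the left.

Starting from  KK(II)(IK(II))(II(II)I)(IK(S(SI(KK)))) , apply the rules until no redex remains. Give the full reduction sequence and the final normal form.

Answer: normal form = I  (in 5 steps)

Reduction:
  start: KK(II)(IK(II))(II(II)I)(IK(S(SI(KK))))
  step 1: K(IK(II))(II(II)I)(IK(S(SI(KK))))
  step 2: IK(II)(IK(S(SI(KK))))
  step 3: K(II)(IK(S(SI(KK))))
  step 4: II
  step 5: I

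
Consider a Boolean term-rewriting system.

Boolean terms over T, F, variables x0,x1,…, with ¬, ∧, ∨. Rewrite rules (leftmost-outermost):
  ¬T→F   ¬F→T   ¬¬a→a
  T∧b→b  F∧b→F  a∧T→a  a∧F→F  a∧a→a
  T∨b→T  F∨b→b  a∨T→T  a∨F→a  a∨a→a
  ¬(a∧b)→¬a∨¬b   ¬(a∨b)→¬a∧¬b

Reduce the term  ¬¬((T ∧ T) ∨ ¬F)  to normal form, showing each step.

  start: ¬¬((T ∧ T) ∨ ¬F)
  step 1: (T ∧ T) ∨ ¬F
  step 2: T ∨ ¬F
  step 3: T

Answer: normal form = T  (in 3 steps)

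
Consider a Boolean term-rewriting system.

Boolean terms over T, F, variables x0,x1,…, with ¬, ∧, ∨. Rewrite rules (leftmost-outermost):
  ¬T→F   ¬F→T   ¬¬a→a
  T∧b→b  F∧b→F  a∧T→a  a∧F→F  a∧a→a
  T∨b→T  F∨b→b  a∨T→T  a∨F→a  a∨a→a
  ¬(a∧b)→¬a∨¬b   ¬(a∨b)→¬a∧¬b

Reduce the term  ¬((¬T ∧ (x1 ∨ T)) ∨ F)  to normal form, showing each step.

Answer: normal form = T  (in 6 steps)

Reduction:
  start: ¬((¬T ∧ (x1 ∨ T)) ∨ F)
  step 1: ¬(¬T ∧ (x1 ∨ T)) ∧ ¬F
  step 2: (¬¬T ∨ ¬(x1 ∨ T)) ∧ ¬F
  step 3: (T ∨ ¬(x1 ∨ T)) ∧ ¬F
  step 4: T ∧ ¬F
  step 5: ¬F
  step 6: T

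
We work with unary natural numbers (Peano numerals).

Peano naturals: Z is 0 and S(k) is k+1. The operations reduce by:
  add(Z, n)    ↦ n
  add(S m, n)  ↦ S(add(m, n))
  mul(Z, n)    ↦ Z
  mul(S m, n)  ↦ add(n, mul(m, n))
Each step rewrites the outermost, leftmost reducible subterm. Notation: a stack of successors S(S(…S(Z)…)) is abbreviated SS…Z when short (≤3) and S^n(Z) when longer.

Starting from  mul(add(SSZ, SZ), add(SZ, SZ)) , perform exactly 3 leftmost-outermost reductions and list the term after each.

  start: mul(add(SSZ, SZ), add(SZ, SZ))
  [1] mul(S(add(SZ, SZ)), add(SZ, SZ))
  [2] add(add(SZ, SZ), mul(add(SZ, SZ), add(SZ, SZ)))
  [3] add(S(add(Z, SZ)), mul(add(SZ, SZ), add(SZ, SZ)))

Answer: after 3 steps: add(S(add(Z, SZ)), mul(add(SZ, SZ), add(SZ, SZ)))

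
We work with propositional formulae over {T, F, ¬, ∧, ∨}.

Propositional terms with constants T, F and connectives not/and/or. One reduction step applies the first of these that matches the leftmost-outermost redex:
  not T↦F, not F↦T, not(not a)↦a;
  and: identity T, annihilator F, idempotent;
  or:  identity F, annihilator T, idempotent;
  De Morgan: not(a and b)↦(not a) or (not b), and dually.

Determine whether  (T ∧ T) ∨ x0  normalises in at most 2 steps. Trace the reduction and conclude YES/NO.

  start: (T ∧ T) ∨ x0
  [1] T ∨ x0
  [2] T

Answer: YES — reaches normal form T in 2 ≤ 2 steps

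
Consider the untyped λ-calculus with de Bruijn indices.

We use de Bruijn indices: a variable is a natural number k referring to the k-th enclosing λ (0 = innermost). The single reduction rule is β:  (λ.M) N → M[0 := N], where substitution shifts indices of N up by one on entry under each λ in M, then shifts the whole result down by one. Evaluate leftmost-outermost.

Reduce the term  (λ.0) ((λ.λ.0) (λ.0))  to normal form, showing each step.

Answer: normal form = λ.0  (in 2 steps)

Working:
  start: (λ.0) ((λ.λ.0) (λ.0))
  →1  (λ.λ.0) (λ.0)
  →2  λ.0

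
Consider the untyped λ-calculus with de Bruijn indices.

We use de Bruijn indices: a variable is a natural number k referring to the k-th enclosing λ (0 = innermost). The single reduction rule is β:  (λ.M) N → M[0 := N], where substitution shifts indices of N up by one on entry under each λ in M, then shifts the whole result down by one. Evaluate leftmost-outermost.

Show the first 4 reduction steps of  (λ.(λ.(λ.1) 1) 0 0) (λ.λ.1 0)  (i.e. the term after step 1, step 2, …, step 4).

  start: (λ.(λ.(λ.1) 1) 0 0) (λ.λ.1 0)
  →1  (λ.(λ.1) (λ.λ.1 0)) (λ.λ.1 0) (λ.λ.1 0)
  →2  (λ.λ.λ.1 0) (λ.λ.1 0) (λ.λ.1 0)
  →3  (λ.λ.1 0) (λ.λ.1 0)
  →4  λ.(λ.λ.1 0) 0

Answer: after 4 steps: λ.(λ.λ.1 0) 0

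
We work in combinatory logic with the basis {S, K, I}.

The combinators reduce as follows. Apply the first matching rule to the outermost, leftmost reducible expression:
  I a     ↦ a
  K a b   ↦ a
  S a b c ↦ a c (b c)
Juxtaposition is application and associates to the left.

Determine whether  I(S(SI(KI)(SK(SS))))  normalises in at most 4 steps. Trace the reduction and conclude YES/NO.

  start: I(S(SI(KI)(SK(SS))))
  →1  S(SI(KI)(SK(SS)))
  →2  S(I(SK(SS))(KI(SK(SS))))
  →3  S(SK(SS)(KI(SK(SS))))
  →4  S(K(KI(SK(SS)))(SS(KI(SK(SS)))))

Answer: NO — after 4 steps the term is S(K(KI(SK(SS)))(SS(KI(SK(SS))))), not yet normal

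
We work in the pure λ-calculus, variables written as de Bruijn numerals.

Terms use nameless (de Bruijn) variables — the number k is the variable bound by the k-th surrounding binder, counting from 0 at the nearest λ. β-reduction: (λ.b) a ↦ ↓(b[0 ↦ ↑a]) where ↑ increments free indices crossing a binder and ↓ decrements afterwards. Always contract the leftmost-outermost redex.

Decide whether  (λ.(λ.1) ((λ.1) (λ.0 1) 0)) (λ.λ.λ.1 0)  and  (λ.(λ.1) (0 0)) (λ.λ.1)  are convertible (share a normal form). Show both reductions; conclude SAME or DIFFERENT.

Answer: DIFFERENT — A ⇓ λ.λ.λ.1 0, B ⇓ λ.λ.1

Reduction:
Term A:
  start: (λ.(λ.1) ((λ.1) (λ.0 1) 0)) (λ.λ.λ.1 0)
  →1  (λ.λ.λ.λ.1 0) ((λ.λ.λ.λ.1 0) (λ.0 (λ.λ.λ.1 0)) (λ.λ.λ.1 0))
  →2  λ.λ.λ.1 0

Term B:
  start: (λ.(λ.1) (0 0)) (λ.λ.1)
  →1  (λ.λ.λ.1) ((λ.λ.1) (λ.λ.1))
  →2  λ.λ.1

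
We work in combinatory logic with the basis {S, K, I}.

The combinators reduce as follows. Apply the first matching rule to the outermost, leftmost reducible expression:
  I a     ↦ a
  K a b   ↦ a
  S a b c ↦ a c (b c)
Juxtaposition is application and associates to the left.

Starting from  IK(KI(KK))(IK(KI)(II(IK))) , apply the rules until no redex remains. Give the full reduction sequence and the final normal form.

Answer: normal form = I  (in 3 steps)

Derivation:
  start: IK(KI(KK))(IK(KI)(II(IK)))
  step 1: K(KI(KK))(IK(KI)(II(IK)))
  step 2: KI(KK)
  step 3: I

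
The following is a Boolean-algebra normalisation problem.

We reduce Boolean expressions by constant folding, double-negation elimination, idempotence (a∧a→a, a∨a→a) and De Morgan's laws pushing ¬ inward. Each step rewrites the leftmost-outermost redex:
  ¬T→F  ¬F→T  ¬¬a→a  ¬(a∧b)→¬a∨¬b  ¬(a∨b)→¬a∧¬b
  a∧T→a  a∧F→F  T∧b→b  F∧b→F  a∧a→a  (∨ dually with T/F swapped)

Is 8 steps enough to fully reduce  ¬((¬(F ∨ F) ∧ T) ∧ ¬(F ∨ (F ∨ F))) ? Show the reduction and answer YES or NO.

Answer: NO — after 8 steps the term is F ∨ (F ∨ F), not yet normal

Derivation:
  start: ¬((¬(F ∨ F) ∧ T) ∧ ¬(F ∨ (F ∨ F)))
  step 1: ¬(¬(F ∨ F) ∧ T) ∨ ¬¬(F ∨ (F ∨ F))
  step 2: (¬¬(F ∨ F) ∨ ¬T) ∨ ¬¬(F ∨ (F ∨ F))
  step 3: ((F ∨ F) ∨ ¬T) ∨ ¬¬(F ∨ (F ∨ F))
  step 4: (F ∨ ¬T) ∨ ¬¬(F ∨ (F ∨ F))
  step 5: ¬T ∨ ¬¬(F ∨ (F ∨ F))
  step 6: F ∨ ¬¬(F ∨ (F ∨ F))
  step 7: ¬¬(F ∨ (F ∨ F))
  step 8: F ∨ (F ∨ F)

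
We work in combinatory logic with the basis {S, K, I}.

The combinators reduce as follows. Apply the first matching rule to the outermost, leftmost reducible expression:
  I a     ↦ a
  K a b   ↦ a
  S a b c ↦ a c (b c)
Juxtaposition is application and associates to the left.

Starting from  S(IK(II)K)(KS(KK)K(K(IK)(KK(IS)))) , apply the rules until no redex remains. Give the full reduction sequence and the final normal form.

  start: S(IK(II)K)(KS(KK)K(K(IK)(KK(IS))))
  step 1: S(K(II)K)(KS(KK)K(K(IK)(KK(IS))))
  step 2: S(II)(KS(KK)K(K(IK)(KK(IS))))
  step 3: SI(KS(KK)K(K(IK)(KK(IS))))
  step 4: SI(SK(K(IK)(KK(IS))))
  step 5: SI(SK(IK))
  step 6: SI(SKK)

Answer: normal form = SI(SKK)  (in 6 steps)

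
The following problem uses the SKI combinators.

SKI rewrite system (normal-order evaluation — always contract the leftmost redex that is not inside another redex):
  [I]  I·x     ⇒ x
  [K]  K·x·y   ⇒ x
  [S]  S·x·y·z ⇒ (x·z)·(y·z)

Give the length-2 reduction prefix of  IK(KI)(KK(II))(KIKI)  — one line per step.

Answer: after 2 steps: KI(KIKI)

Reduction:
  start: IK(KI)(KK(II))(KIKI)
  [1] K(KI)(KK(II))(KIKI)
  [2] KI(KIKI)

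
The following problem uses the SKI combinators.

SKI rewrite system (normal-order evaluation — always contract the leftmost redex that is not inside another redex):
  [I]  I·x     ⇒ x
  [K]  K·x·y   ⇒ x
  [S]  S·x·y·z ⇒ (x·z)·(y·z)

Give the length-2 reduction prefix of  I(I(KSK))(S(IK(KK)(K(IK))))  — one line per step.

Answer: after 2 steps: KSK(S(IK(KK)(K(IK))))

Derivation:
  start: I(I(KSK))(S(IK(KK)(K(IK))))
  →1  I(KSK)(S(IK(KK)(K(IK))))
  →2  KSK(S(IK(KK)(K(IK))))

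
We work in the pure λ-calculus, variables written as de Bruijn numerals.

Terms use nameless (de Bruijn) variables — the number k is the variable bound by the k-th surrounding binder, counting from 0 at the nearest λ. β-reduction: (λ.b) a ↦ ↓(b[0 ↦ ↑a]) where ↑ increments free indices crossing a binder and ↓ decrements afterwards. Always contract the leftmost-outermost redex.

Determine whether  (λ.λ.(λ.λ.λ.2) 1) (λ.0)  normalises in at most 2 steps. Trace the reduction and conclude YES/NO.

Answer: YES — reaches normal form λ.λ.λ.λ.0 in 2 ≤ 2 steps

Working:
  start: (λ.λ.(λ.λ.λ.2) 1) (λ.0)
  [1] λ.(λ.λ.λ.2) (λ.0)
  [2] λ.λ.λ.λ.0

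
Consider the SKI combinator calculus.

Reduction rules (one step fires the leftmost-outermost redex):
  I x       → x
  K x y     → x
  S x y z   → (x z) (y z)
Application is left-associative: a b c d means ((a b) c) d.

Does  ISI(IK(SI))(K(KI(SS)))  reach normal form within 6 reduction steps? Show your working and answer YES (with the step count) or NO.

Answer: YES — reaches normal form I in 5 ≤ 6 steps

Reduction:
  start: ISI(IK(SI))(K(KI(SS)))
  step 1: SI(IK(SI))(K(KI(SS)))
  step 2: I(K(KI(SS)))(IK(SI)(K(KI(SS))))
  step 3: K(KI(SS))(IK(SI)(K(KI(SS))))
  step 4: KI(SS)
  step 5: I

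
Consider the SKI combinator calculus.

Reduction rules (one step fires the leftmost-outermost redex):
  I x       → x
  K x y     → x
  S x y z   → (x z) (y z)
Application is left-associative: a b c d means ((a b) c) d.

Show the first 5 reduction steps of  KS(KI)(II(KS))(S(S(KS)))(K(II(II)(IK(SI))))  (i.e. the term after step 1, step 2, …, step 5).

Answer: after 5 steps: S(S(S(KS))(K(II(II)(IK(SI)))))

Reduction:
  start: KS(KI)(II(KS))(S(S(KS)))(K(II(II)(IK(SI))))
  →1  S(II(KS))(S(S(KS)))(K(II(II)(IK(SI))))
  →2  II(KS)(K(II(II)(IK(SI))))(S(S(KS))(K(II(II)(IK(SI)))))
  →3  I(KS)(K(II(II)(IK(SI))))(S(S(KS))(K(II(II)(IK(SI)))))
  →4  KS(K(II(II)(IK(SI))))(S(S(KS))(K(II(II)(IK(SI)))))
  →5  S(S(S(KS))(K(II(II)(IK(SI)))))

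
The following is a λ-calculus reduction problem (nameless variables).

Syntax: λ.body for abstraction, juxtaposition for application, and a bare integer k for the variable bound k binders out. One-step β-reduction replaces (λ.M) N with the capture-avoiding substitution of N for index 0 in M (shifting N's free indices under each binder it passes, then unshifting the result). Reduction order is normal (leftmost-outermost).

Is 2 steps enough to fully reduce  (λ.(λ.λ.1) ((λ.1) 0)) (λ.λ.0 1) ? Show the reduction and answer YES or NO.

Answer: NO — after 2 steps the term is λ.(λ.λ.λ.0 1) (λ.λ.0 1), not yet normal

Reduction:
  start: (λ.(λ.λ.1) ((λ.1) 0)) (λ.λ.0 1)
  [1] (λ.λ.1) ((λ.λ.λ.0 1) (λ.λ.0 1))
  [2] λ.(λ.λ.λ.0 1) (λ.λ.0 1)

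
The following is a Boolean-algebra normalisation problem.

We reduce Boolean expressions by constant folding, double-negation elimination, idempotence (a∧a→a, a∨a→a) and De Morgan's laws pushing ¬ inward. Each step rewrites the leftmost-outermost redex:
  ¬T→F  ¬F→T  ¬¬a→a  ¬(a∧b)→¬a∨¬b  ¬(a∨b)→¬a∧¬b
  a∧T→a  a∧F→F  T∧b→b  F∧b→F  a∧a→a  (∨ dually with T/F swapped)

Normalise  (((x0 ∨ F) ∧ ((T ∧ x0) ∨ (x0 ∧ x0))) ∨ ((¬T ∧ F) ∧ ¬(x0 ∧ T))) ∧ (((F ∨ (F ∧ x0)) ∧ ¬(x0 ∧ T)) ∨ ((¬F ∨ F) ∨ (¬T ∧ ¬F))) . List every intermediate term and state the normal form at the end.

  start: (((x0 ∨ F) ∧ ((T ∧ x0) ∨ (x0 ∧ x0))) ∨ ((¬T ∧ F) ∧ ¬(x0 ∧ T))) ∧ (((F ∨ (F ∧ x0)) ∧ ¬(x0 ∧ T)) ∨ ((¬F ∨ F) ∨ (¬T ∧ ¬F)))
  [1] ((x0 ∧ ((T ∧ x0) ∨ (x0 ∧ x0))) ∨ ((¬T ∧ F) ∧ ¬(x0 ∧ T))) ∧ (((F ∨ (F ∧ x0)) ∧ ¬(x0 ∧ T)) ∨ ((¬F ∨ F) ∨ (¬T ∧ ¬F)))
  [2] ((x0 ∧ (x0 ∨ (x0 ∧ x0))) ∨ ((¬T ∧ F) ∧ ¬(x0 ∧ T))) ∧ (((F ∨ (F ∧ x0)) ∧ ¬(x0 ∧ T)) ∨ ((¬F ∨ F) ∨ (¬T ∧ ¬F)))
  [3] ((x0 ∧ (x0 ∨ x0)) ∨ ((¬T ∧ F) ∧ ¬(x0 ∧ T))) ∧ (((F ∨ (F ∧ x0)) ∧ ¬(x0 ∧ T)) ∨ ((¬F ∨ F) ∨ (¬T ∧ ¬F)))
  [4] ((x0 ∧ x0) ∨ ((¬T ∧ F) ∧ ¬(x0 ∧ T))) ∧ (((F ∨ (F ∧ x0)) ∧ ¬(x0 ∧ T)) ∨ ((¬F ∨ F) ∨ (¬T ∧ ¬F)))
  [5] (x0 ∨ ((¬T ∧ F) ∧ ¬(x0 ∧ T))) ∧ (((F ∨ (F ∧ x0)) ∧ ¬(x0 ∧ T)) ∨ ((¬F ∨ F) ∨ (¬T ∧ ¬F)))
  [6] (x0 ∨ (F ∧ ¬(x0 ∧ T))) ∧ (((F ∨ (F ∧ x0)) ∧ ¬(x0 ∧ T)) ∨ ((¬F ∨ F) ∨ (¬T ∧ ¬F)))
  [7] (x0 ∨ F) ∧ (((F ∨ (F ∧ x0)) ∧ ¬(x0 ∧ T)) ∨ ((¬F ∨ F) ∨ (¬T ∧ ¬F)))
  [8] x0 ∧ (((F ∨ (F ∧ x0)) ∧ ¬(x0 ∧ T)) ∨ ((¬F ∨ F) ∨ (¬T ∧ ¬F)))
  [9] x0 ∧ (((F ∧ x0) ∧ ¬(x0 ∧ T)) ∨ ((¬F ∨ F) ∨ (¬T ∧ ¬F)))
  [10] x0 ∧ ((F ∧ ¬(x0 ∧ T)) ∨ ((¬F ∨ F) ∨ (¬T ∧ ¬F)))
  [11] x0 ∧ (F ∨ ((¬F ∨ F) ∨ (¬T ∧ ¬F)))
  [12] x0 ∧ ((¬F ∨ F) ∨ (¬T ∧ ¬F))
  [13] x0 ∧ (¬F ∨ (¬T ∧ ¬F))
  [14] x0 ∧ (T ∨ (¬T ∧ ¬F))
  [15] x0 ∧ T
  [16] x0

Answer: normal form = x0  (in 16 steps)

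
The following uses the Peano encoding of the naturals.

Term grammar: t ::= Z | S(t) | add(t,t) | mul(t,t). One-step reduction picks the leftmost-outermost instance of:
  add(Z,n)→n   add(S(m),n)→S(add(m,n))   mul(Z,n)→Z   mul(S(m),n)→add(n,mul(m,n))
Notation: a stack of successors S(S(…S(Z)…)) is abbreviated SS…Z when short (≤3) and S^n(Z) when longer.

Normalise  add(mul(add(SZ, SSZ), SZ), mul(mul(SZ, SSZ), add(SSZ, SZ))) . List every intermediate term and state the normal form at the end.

Answer: normal form = S^9(Z)  (in 38 steps)

Working:
  start: add(mul(add(SZ, SSZ), SZ), mul(mul(SZ, SSZ), add(SSZ, SZ)))
  →1  add(mul(S(add(Z, SSZ)), SZ), mul(mul(SZ, SSZ), add(SSZ, SZ)))
  →2  add(add(SZ, mul(add(Z, SSZ), SZ)), mul(mul(SZ, SSZ), add(SSZ, SZ)))
  →3  add(S(add(Z, mul(add(Z, SSZ), SZ))), mul(mul(SZ, SSZ), add(SSZ, SZ)))
  →4  S(add(add(Z, mul(add(Z, SSZ), SZ)), mul(mul(SZ, SSZ), add(SSZ, SZ))))
  →5  S(add(mul(add(Z, SSZ), SZ), mul(mul(SZ, SSZ), add(SSZ, SZ))))
  →6  S(add(mul(SSZ, SZ), mul(mul(SZ, SSZ), add(SSZ, SZ))))
  →7  S(add(add(SZ, mul(SZ, SZ)), mul(mul(SZ, SSZ), add(SSZ, SZ))))
  →8  S(add(S(add(Z, mul(SZ, SZ))), mul(mul(SZ, SSZ), add(SSZ, SZ))))
  →9  S(S(add(add(Z, mul(SZ, SZ)), mul(mul(SZ, SSZ), add(SSZ, SZ)))))
  →10  S(S(add(mul(SZ, SZ), mul(mul(SZ, SSZ), add(SSZ, SZ)))))
  →11  S(S(add(add(SZ, mul(Z, SZ)), mul(mul(SZ, SSZ), add(SSZ, SZ)))))
  →12  S(S(add(S(add(Z, mul(Z, SZ))), mul(mul(SZ, SSZ), add(SSZ, SZ)))))
  →13  S(S(S(add(add(Z, mul(Z, SZ)), mul(mul(SZ, SSZ), add(SSZ, SZ))))))
  →14  S(S(S(add(mul(Z, SZ), mul(mul(SZ, SSZ), add(SSZ, SZ))))))
  →15  S(S(S(add(Z, mul(mul(SZ, SSZ), add(SSZ, SZ))))))
  →16  S(S(S(mul(mul(SZ, SSZ), add(SSZ, SZ)))))
  →17  S(S(S(mul(add(SSZ, mul(Z, SSZ)), add(SSZ, SZ)))))
  →18  S(S(S(mul(S(add(SZ, mul(Z, SSZ))), add(SSZ, SZ)))))
  →19  S(S(S(add(add(SSZ, SZ), mul(add(SZ, mul(Z, SSZ)), add(SSZ, SZ))))))
  →20  S(S(S(add(S(add(SZ, SZ)), mul(add(SZ, mul(Z, SSZ)), add(SSZ, SZ))))))
  →21  S(S(S(S(add(add(SZ, SZ), mul(add(SZ, mul(Z, SSZ)), add(SSZ, SZ)))))))
  →22  S(S(S(S(add(S(add(Z, SZ)), mul(add(SZ, mul(Z, SSZ)), add(SSZ, SZ)))))))
  →23  S(S(S(S(S(add(add(Z, SZ), mul(add(SZ, mul(Z, SSZ)), add(SSZ, SZ))))))))
  →24  S(S(S(S(S(add(SZ, mul(add(SZ, mul(Z, SSZ)), add(SSZ, SZ))))))))
  →25  S(S(S(S(S(S(add(Z, mul(add(SZ, mul(Z, SSZ)), add(SSZ, SZ)))))))))
  →26  S(S(S(S(S(S(mul(add(SZ, mul(Z, SSZ)), add(SSZ, SZ))))))))
  →27  S(S(S(S(S(S(mul(S(add(Z, mul(Z, SSZ))), add(SSZ, SZ))))))))
  →28  S(S(S(S(S(S(add(add(SSZ, SZ), mul(add(Z, mul(Z, SSZ)), add(SSZ, SZ)))))))))
  →29  S(S(S(S(S(S(add(S(add(SZ, SZ)), mul(add(Z, mul(Z, SSZ)), add(SSZ, SZ)))))))))
  →30  S(S(S(S(S(S(S(add(add(SZ, SZ), mul(add(Z, mul(Z, SSZ)), add(SSZ, SZ))))))))))
  →31  S(S(S(S(S(S(S(add(S(add(Z, SZ)), mul(add(Z, mul(Z, SSZ)), add(SSZ, SZ))))))))))
  →32  S(S(S(S(S(S(S(S(add(add(Z, SZ), mul(add(Z, mul(Z, SSZ)), add(SSZ, SZ)))))))))))
  →33  S(S(S(S(S(S(S(S(add(SZ, mul(add(Z, mul(Z, SSZ)), add(SSZ, SZ)))))))))))
  →34  S(S(S(S(S(S(S(S(S(add(Z, mul(add(Z, mul(Z, SSZ)), add(SSZ, SZ))))))))))))
  →35  S(S(S(S(S(S(S(S(S(mul(add(Z, mul(Z, SSZ)), add(SSZ, SZ)))))))))))
  →36  S(S(S(S(S(S(S(S(S(mul(mul(Z, SSZ), add(SSZ, SZ)))))))))))
  →37  S(S(S(S(S(S(S(S(S(mul(Z, add(SSZ, SZ)))))))))))
  →38  S^9(Z)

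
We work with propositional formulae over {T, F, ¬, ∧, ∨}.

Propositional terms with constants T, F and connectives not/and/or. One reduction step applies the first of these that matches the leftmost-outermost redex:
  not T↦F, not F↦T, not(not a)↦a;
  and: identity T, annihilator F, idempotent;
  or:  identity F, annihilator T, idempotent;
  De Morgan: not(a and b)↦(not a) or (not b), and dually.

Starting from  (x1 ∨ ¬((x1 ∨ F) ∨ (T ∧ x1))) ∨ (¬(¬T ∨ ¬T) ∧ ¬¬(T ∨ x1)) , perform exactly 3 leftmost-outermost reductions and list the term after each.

Answer: after 3 steps: (x1 ∨ ((¬x1 ∧ T) ∧ ¬(T ∧ x1))) ∨ (¬(¬T ∨ ¬T) ∧ ¬¬(T ∨ x1))

Derivation:
  start: (x1 ∨ ¬((x1 ∨ F) ∨ (T ∧ x1))) ∨ (¬(¬T ∨ ¬T) ∧ ¬¬(T ∨ x1))
  step 1: (x1 ∨ (¬(x1 ∨ F) ∧ ¬(T ∧ x1))) ∨ (¬(¬T ∨ ¬T) ∧ ¬¬(T ∨ x1))
  step 2: (x1 ∨ ((¬x1 ∧ ¬F) ∧ ¬(T ∧ x1))) ∨ (¬(¬T ∨ ¬T) ∧ ¬¬(T ∨ x1))
  step 3: (x1 ∨ ((¬x1 ∧ T) ∧ ¬(T ∧ x1))) ∨ (¬(¬T ∨ ¬T) ∧ ¬¬(T ∨ x1))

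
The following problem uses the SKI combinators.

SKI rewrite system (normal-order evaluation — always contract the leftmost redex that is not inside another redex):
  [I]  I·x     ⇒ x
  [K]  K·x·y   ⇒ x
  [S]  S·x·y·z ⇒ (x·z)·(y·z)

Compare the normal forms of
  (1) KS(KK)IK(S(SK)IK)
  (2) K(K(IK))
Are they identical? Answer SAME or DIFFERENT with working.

Answer: SAME — A ⇓ K(KK), B ⇓ K(KK)

Working:
Term A:
  start: KS(KK)IK(S(SK)IK)
  step 1: SIK(S(SK)IK)
  step 2: I(S(SK)IK)(K(S(SK)IK))
  step 3: S(SK)IK(K(S(SK)IK))
  step 4: SKK(IK)(K(S(SK)IK))
  step 5: K(IK)(K(IK))(K(S(SK)IK))
  step 6: IK(K(S(SK)IK))
  step 7: K(K(S(SK)IK))
  step 8: K(K(SKK(IK)))
  step 9: K(K(K(IK)(K(IK))))
  step 10: K(K(IK))
  step 11: K(KK)

Term B:
  start: K(K(IK))
  step 1: K(KK)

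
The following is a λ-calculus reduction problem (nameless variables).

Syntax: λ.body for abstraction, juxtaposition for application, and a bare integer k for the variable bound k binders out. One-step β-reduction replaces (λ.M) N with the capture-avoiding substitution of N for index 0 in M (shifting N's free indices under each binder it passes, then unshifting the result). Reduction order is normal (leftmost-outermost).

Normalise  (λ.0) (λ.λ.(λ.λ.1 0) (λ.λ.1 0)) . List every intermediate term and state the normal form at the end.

  start: (λ.0) (λ.λ.(λ.λ.1 0) (λ.λ.1 0))
  step 1: λ.λ.(λ.λ.1 0) (λ.λ.1 0)
  step 2: λ.λ.λ.(λ.λ.1 0) 0
  step 3: λ.λ.λ.λ.1 0

Answer: normal form = λ.λ.λ.λ.1 0  (in 3 steps)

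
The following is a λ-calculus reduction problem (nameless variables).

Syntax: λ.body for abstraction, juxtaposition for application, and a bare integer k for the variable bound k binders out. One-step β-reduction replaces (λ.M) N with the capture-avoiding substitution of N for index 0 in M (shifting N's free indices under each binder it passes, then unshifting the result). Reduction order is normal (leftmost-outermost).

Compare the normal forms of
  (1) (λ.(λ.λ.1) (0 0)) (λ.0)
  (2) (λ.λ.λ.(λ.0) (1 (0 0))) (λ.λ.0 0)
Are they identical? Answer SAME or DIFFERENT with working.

Answer: DIFFERENT — A ⇓ λ.λ.0, B ⇓ λ.λ.1 (0 0)

Derivation:
Term A:
  start: (λ.(λ.λ.1) (0 0)) (λ.0)
  →1  (λ.λ.1) ((λ.0) (λ.0))
  →2  λ.(λ.0) (λ.0)
  →3  λ.λ.0

Term B:
  start: (λ.λ.λ.(λ.0) (1 (0 0))) (λ.λ.0 0)
  →1  λ.λ.(λ.0) (1 (0 0))
  →2  λ.λ.1 (0 0)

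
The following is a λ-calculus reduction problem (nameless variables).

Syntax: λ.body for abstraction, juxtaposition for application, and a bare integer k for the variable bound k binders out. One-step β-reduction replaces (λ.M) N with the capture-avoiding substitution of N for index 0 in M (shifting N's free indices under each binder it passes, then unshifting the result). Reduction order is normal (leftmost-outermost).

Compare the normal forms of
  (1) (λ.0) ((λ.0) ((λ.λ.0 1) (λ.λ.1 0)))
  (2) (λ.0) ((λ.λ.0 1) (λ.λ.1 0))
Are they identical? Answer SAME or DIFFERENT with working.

Answer: SAME — A ⇓ λ.0 (λ.λ.1 0), B ⇓ λ.0 (λ.λ.1 0)

Working:
Term A:
  start: (λ.0) ((λ.0) ((λ.λ.0 1) (λ.λ.1 0)))
  →1  (λ.0) ((λ.λ.0 1) (λ.λ.1 0))
  →2  (λ.λ.0 1) (λ.λ.1 0)
  →3  λ.0 (λ.λ.1 0)

Term B:
  start: (λ.0) ((λ.λ.0 1) (λ.λ.1 0))
  →1  (λ.λ.0 1) (λ.λ.1 0)
  →2  λ.0 (λ.λ.1 0)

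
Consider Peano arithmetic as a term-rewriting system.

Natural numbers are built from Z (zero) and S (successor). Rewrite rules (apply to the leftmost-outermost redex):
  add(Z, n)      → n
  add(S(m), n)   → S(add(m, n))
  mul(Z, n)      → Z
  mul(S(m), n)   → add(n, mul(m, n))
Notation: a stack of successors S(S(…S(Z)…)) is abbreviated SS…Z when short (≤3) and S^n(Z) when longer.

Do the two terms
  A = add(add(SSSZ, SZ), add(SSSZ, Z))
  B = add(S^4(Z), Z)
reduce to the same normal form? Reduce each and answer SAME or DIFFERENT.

Answer: DIFFERENT — A ⇓ S^7(Z), B ⇓ S^4(Z)

Derivation:
Term A:
  start: add(add(SSSZ, SZ), add(SSSZ, Z))
  →1  add(S(add(SSZ, SZ)), add(SSSZ, Z))
  →2  S(add(add(SSZ, SZ), add(SSSZ, Z)))
  →3  S(add(S(add(SZ, SZ)), add(SSSZ, Z)))
  →4  S(S(add(add(SZ, SZ), add(SSSZ, Z))))
  →5  S(S(add(S(add(Z, SZ)), add(SSSZ, Z))))
  →6  S(S(S(add(add(Z, SZ), add(SSSZ, Z)))))
  →7  S(S(S(add(SZ, add(SSSZ, Z)))))
  →8  S(S(S(S(add(Z, add(SSSZ, Z))))))
  →9  S(S(S(S(add(SSSZ, Z)))))
  →10  S(S(S(S(S(add(SSZ, Z))))))
  →11  S(S(S(S(S(S(add(SZ, Z)))))))
  →12  S(S(S(S(S(S(S(add(Z, Z))))))))
  →13  S^7(Z)

Term B:
  start: add(S^4(Z), Z)
  →1  S(add(SSSZ, Z))
  →2  S(S(add(SSZ, Z)))
  →3  S(S(S(add(SZ, Z))))
  →4  S(S(S(S(add(Z, Z)))))
  →5  S^4(Z)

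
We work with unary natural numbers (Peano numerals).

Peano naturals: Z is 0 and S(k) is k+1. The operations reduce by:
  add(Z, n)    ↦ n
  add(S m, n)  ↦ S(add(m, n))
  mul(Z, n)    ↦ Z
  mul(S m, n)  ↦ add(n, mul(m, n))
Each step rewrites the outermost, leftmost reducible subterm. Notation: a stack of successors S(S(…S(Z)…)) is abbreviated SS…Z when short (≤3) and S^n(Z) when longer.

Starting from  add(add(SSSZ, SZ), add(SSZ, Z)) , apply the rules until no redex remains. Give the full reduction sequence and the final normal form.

Answer: normal form = S^6(Z)  (in 12 steps)

Working:
  start: add(add(SSSZ, SZ), add(SSZ, Z))
  →1  add(S(add(SSZ, SZ)), add(SSZ, Z))
  →2  S(add(add(SSZ, SZ), add(SSZ, Z)))
  →3  S(add(S(add(SZ, SZ)), add(SSZ, Z)))
  →4  S(S(add(add(SZ, SZ), add(SSZ, Z))))
  →5  S(S(add(S(add(Z, SZ)), add(SSZ, Z))))
  →6  S(S(S(add(add(Z, SZ), add(SSZ, Z)))))
  →7  S(S(S(add(SZ, add(SSZ, Z)))))
  →8  S(S(S(S(add(Z, add(SSZ, Z))))))
  →9  S(S(S(S(add(SSZ, Z)))))
  →10  S(S(S(S(S(add(SZ, Z))))))
  →11  S(S(S(S(S(S(add(Z, Z)))))))
  →12  S^6(Z)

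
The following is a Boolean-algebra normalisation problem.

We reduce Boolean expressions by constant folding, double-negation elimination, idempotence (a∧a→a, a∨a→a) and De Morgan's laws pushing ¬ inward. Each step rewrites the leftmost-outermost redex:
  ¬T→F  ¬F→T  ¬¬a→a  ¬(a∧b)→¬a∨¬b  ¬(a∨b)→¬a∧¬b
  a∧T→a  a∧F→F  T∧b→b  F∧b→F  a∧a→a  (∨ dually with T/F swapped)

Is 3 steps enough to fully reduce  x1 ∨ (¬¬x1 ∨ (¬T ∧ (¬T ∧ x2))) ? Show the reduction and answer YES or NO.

  start: x1 ∨ (¬¬x1 ∨ (¬T ∧ (¬T ∧ x2)))
  →1  x1 ∨ (x1 ∨ (¬T ∧ (¬T ∧ x2)))
  →2  x1 ∨ (x1 ∨ (F ∧ (¬T ∧ x2)))
  →3  x1 ∨ (x1 ∨ F)

Answer: NO — after 3 steps the term is x1 ∨ (x1 ∨ F), not yet normal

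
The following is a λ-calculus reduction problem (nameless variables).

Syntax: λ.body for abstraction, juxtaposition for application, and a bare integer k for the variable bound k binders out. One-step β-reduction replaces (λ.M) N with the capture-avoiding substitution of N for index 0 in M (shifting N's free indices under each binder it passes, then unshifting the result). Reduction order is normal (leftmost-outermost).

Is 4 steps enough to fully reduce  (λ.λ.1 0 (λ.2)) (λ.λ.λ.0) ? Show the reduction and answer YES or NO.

  start: (λ.λ.1 0 (λ.2)) (λ.λ.λ.0)
  [1] λ.(λ.λ.λ.0) 0 (λ.λ.λ.λ.0)
  [2] λ.(λ.λ.0) (λ.λ.λ.λ.0)
  [3] λ.λ.0

Answer: YES — reaches normal form λ.λ.0 in 3 ≤ 4 steps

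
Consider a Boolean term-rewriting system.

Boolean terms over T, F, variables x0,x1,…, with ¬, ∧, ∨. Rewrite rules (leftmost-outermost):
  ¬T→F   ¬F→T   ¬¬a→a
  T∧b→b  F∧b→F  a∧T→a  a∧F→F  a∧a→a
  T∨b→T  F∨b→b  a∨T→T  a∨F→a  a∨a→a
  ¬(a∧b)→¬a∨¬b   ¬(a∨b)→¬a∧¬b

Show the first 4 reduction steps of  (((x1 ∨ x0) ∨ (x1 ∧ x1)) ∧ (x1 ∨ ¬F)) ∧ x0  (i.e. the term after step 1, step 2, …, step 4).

  start: (((x1 ∨ x0) ∨ (x1 ∧ x1)) ∧ (x1 ∨ ¬F)) ∧ x0
  step 1: (((x1 ∨ x0) ∨ x1) ∧ (x1 ∨ ¬F)) ∧ x0
  step 2: (((x1 ∨ x0) ∨ x1) ∧ (x1 ∨ T)) ∧ x0
  step 3: (((x1 ∨ x0) ∨ x1) ∧ T) ∧ x0
  step 4: ((x1 ∨ x0) ∨ x1) ∧ x0

Answer: after 4 steps: ((x1 ∨ x0) ∨ x1) ∧ x0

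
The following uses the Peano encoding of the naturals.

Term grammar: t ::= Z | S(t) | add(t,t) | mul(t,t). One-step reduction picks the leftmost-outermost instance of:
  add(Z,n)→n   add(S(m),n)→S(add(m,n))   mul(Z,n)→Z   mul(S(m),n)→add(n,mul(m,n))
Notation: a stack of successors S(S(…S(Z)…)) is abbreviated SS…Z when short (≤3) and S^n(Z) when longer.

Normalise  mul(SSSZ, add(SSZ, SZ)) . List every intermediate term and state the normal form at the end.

  start: mul(SSSZ, add(SSZ, SZ))
  step 1: add(add(SSZ, SZ), mul(SSZ, add(SSZ, SZ)))
  step 2: add(S(add(SZ, SZ)), mul(SSZ, add(SSZ, SZ)))
  step 3: S(add(add(SZ, SZ), mul(SSZ, add(SSZ, SZ))))
  step 4: S(add(S(add(Z, SZ)), mul(SSZ, add(SSZ, SZ))))
  step 5: S(S(add(add(Z, SZ), mul(SSZ, add(SSZ, SZ)))))
  step 6: S(S(add(SZ, mul(SSZ, add(SSZ, SZ)))))
  step 7: S(S(S(add(Z, mul(SSZ, add(SSZ, SZ))))))
  step 8: S(S(S(mul(SSZ, add(SSZ, SZ)))))
  step 9: S(S(S(add(add(SSZ, SZ), mul(SZ, add(SSZ, SZ))))))
  step 10: S(S(S(add(S(add(SZ, SZ)), mul(SZ, add(SSZ, SZ))))))
  step 11: S(S(S(S(add(add(SZ, SZ), mul(SZ, add(SSZ, SZ)))))))
  step 12: S(S(S(S(add(S(add(Z, SZ)), mul(SZ, add(SSZ, SZ)))))))
  step 13: S(S(S(S(S(add(add(Z, SZ), mul(SZ, add(SSZ, SZ))))))))
  step 14: S(S(S(S(S(add(SZ, mul(SZ, add(SSZ, SZ))))))))
  step 15: S(S(S(S(S(S(add(Z, mul(SZ, add(SSZ, SZ)))))))))
  step 16: S(S(S(S(S(S(mul(SZ, add(SSZ, SZ))))))))
  step 17: S(S(S(S(S(S(add(add(SSZ, SZ), mul(Z, add(SSZ, SZ)))))))))
  step 18: S(S(S(S(S(S(add(S(add(SZ, SZ)), mul(Z, add(SSZ, SZ)))))))))
  step 19: S(S(S(S(S(S(S(add(add(SZ, SZ), mul(Z, add(SSZ, SZ))))))))))
  step 20: S(S(S(S(S(S(S(add(S(add(Z, SZ)), mul(Z, add(SSZ, SZ))))))))))
  step 21: S(S(S(S(S(S(S(S(add(add(Z, SZ), mul(Z, add(SSZ, SZ)))))))))))
  step 22: S(S(S(S(S(S(S(S(add(SZ, mul(Z, add(SSZ, SZ)))))))))))
  step 23: S(S(S(S(S(S(S(S(S(add(Z, mul(Z, add(SSZ, SZ))))))))))))
  step 24: S(S(S(S(S(S(S(S(S(mul(Z, add(SSZ, SZ)))))))))))
  step 25: S^9(Z)

Answer: normal form = S^9(Z)  (in 25 steps)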